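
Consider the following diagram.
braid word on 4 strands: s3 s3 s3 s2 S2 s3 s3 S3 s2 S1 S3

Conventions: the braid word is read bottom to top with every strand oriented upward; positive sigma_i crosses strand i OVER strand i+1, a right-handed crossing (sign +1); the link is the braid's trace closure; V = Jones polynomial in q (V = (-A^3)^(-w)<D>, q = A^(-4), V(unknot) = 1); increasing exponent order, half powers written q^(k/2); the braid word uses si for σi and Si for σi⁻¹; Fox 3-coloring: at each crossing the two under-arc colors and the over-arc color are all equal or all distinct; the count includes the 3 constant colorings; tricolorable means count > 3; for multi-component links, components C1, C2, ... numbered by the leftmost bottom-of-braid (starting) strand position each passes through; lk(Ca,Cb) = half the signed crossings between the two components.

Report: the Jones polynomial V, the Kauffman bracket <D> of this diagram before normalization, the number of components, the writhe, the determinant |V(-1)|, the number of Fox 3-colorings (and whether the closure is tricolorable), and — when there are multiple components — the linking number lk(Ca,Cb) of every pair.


V = q + q^3 - q^4
<D> = A^-7 - A^-3 - A^5 (w = +3)
1 component over 11 crossings, w = +3
9 Fox colorings among 3^11, |V(-1)| = 3: tricolorable
why: the span of V is 3, forcing >= 3 crossings in any diagram


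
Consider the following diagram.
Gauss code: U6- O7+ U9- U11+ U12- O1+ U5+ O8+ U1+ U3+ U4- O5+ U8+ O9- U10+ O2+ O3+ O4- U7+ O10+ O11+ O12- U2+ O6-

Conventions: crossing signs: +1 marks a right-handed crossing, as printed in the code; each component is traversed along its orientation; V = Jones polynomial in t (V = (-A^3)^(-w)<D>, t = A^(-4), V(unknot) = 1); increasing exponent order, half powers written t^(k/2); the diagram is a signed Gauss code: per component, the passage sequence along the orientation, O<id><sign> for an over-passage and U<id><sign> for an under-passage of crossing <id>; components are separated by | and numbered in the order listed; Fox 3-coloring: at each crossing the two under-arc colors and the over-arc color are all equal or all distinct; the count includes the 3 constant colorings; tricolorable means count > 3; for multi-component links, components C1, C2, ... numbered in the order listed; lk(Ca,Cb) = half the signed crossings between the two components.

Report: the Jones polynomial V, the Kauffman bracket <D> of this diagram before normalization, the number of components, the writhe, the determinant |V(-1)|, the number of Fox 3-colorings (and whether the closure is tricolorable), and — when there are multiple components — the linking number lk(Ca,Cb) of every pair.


Jones polynomial: V(t) = t^2 + 2t^4 - 2t^5 + t^6 - 2t^7 + t^8
<D> = A^-20 - 2A^-16 + A^-12 - 2A^-8 + 2A^-4 + A^4; writhe +4
components 1, writhe +4 (12 crossings)
3-colorings: 27 of 3^12, det 9 — tricolorable
note: |V(-1)| = 9: so tricolorable, since 3 divides 9


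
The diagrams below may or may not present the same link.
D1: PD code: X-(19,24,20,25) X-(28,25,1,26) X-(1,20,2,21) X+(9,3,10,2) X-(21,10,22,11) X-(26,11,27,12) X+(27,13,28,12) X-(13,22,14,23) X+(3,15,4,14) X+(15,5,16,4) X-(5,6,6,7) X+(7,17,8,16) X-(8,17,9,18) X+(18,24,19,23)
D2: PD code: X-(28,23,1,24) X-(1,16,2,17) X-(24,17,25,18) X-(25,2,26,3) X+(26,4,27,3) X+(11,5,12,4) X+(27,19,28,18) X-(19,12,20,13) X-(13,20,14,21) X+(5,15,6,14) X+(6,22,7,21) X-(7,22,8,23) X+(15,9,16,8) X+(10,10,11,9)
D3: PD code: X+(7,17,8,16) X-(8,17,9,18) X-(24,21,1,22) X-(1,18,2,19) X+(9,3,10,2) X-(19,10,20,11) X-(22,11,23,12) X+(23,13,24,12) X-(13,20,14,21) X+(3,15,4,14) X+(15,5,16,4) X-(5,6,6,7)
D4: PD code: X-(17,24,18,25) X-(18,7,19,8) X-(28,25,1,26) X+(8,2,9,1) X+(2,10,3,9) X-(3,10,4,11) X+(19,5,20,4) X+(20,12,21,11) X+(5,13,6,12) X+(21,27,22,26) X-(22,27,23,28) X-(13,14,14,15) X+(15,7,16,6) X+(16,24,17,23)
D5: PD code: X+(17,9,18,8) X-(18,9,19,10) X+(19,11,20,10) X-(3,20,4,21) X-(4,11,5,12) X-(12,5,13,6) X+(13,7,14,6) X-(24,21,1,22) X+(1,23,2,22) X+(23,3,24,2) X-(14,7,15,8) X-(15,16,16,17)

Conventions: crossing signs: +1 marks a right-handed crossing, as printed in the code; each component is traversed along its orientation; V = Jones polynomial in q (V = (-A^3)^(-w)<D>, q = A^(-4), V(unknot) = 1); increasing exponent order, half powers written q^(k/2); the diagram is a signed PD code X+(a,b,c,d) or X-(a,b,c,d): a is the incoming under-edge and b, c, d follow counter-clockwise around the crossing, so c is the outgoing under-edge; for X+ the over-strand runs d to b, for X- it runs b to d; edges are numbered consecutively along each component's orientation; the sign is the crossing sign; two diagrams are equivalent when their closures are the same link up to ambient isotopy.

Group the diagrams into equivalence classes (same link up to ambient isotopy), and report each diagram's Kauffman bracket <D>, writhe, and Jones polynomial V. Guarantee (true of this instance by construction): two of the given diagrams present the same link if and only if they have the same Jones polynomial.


grouping into links: {D1, D2, D3} | {D4} | {D5}
V(D1) = -q^-3 + 2q^-2 - 2q^-1 + 3 - 2q + 2q^2 - q^3  (w -2, c 14, <D> = -A^-18 + 2A^-14 - 2A^-10 + 3A^-6 - 2A^-2 + 2A^2 - A^6)
D2 (bracket -A^-12 + 2A^-8 - 2A^-4 + 3 - 2A^4 + 2A^8 - A^12; 14 crossings at w = 0): V = -q^-3 + 2q^-2 - 2q^-1 + 3 - 2q + 2q^2 - q^3
V(D3) = -q^-3 + 2q^-2 - 2q^-1 + 3 - 2q + 2q^2 - q^3  [12 crossings, <D> = -A^-18 + 2A^-14 - 2A^-10 + 3A^-6 - 2A^-2 + 2A^2 - A^6, w = -2]
D4 (bracket -A^-10 + A^-6 + A^2; 14 crossings at w = +2): V = q + q^3 - q^4
V(D5) = 1  (w -2, c 12, <D> = A^-6)
why: 3 values of V(q) split the 5 diagrams


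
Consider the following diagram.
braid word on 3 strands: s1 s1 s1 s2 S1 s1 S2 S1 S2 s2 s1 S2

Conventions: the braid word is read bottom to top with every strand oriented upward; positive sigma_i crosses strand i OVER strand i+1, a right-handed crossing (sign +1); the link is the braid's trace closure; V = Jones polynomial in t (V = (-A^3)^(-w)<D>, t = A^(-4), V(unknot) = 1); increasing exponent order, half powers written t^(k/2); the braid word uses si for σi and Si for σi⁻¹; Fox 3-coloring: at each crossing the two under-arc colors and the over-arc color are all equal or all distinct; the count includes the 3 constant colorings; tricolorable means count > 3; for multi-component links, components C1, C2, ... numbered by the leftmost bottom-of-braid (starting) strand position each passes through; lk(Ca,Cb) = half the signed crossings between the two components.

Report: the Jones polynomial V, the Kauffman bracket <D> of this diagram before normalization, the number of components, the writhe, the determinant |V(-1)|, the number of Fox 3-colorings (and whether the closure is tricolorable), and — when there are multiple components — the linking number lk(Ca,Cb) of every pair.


Jones polynomial: V(t) = t + t^3 - t^4
<D> = -A^-10 + A^-6 + A^2; writhe +2
components 1, writhe +2 (12 crossings)
3-colorings: 9 of 3^12, det 3 — tricolorable
note: |V(-1)| = 3: so tricolorable, since 3 divides 3


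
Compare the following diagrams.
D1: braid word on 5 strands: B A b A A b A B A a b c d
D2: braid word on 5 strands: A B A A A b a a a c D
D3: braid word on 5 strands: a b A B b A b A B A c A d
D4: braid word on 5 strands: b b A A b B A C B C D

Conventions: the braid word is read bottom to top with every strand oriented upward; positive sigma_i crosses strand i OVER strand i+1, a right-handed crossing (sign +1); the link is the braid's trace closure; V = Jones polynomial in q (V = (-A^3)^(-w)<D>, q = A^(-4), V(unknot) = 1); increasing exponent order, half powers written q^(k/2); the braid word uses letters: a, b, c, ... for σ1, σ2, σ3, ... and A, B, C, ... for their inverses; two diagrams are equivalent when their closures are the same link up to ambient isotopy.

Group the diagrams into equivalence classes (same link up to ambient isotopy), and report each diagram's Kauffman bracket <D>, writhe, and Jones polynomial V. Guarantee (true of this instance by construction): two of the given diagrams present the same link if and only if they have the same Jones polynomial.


classes: {D1, D3, D4} | {D2}
V(D1) = q^(-9/2) - q^(-5/2) - q^(-3/2) - q^(-1/2)  [13 crossings, <D> = A^-1 + A^3 + A^7 - A^15, w = -1]
V(D2) = q^(-7/2) - q^(-5/2) + q^(-3/2) - 2q^(-1/2) - q^(3/2)  [11 crossings, <D> = A^-9 + 2A^-1 - A^3 + A^7 - A^11, w = -1]
D3 (bracket A^-1 + A^3 + A^7 - A^15; 13 crossings at w = -1): V = q^(-9/2) - q^(-5/2) - q^(-3/2) - q^(-1/2)
V(D4) = q^(-9/2) - q^(-5/2) - q^(-3/2) - q^(-1/2)  [11 crossings, <D> = A^-13 + A^-9 + A^-5 - A^3, w = -5]
note: 2 values of V(q) split the 4 diagrams


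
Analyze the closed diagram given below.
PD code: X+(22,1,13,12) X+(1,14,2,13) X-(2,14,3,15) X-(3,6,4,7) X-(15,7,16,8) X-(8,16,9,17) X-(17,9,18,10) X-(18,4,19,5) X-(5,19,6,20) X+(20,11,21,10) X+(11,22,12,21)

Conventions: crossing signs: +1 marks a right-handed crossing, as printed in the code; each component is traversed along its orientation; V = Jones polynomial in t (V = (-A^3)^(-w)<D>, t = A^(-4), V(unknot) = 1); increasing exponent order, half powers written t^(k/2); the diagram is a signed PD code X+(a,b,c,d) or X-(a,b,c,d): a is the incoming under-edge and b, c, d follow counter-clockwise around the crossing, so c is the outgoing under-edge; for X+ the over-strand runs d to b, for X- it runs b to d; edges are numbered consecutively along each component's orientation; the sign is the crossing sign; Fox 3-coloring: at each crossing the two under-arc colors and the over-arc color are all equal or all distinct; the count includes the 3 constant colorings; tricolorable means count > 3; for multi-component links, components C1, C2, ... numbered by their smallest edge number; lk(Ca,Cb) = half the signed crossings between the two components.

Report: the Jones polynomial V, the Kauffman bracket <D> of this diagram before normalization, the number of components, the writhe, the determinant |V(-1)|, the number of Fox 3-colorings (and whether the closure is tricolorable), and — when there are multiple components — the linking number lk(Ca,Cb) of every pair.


V(t) = -t^(-13/2) + 2t^(-11/2) - 2t^(-9/2) + 3t^(-7/2) - 4t^(-5/2) + 2t^(-3/2) - 3t^(-1/2) + t^(1/2)
bracket: -A^-11 + 3A^-7 - 2A^-3 + 4A - 3A^5 + 2A^9 - 2A^13 + A^17, w = -3
2 components, writhe -3, over 11 crossings
lk(C1,C2) = -1
det 18, colorings 27 of 3^11 — tricolorable
observation: the 1 component pair carries total linking -1


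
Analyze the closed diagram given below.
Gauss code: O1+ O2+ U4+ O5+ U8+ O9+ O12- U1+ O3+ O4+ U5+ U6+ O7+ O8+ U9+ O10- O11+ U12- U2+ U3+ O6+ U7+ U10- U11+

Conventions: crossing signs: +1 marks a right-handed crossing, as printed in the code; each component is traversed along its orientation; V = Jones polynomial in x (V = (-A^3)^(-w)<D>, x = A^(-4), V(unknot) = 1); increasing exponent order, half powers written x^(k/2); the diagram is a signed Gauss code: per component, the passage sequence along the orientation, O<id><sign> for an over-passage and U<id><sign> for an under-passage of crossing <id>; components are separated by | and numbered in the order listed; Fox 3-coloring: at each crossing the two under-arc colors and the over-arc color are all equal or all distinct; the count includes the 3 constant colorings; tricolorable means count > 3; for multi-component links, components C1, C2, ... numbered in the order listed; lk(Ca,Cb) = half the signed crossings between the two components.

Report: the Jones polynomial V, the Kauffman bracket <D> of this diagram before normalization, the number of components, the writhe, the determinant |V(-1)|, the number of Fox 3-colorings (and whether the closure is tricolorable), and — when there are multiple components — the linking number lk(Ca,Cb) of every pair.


V = x^3 + x^5 - x^8
<D> = -A^-8 + A^4 + A^12 (w = +8)
1 component over 12 crossings, w = +8
9 Fox colorings among 3^12, |V(-1)| = 3: tricolorable
why: w = +8 shifts under R1 moves; the (-A^3)^(-8) factor cancels that in V


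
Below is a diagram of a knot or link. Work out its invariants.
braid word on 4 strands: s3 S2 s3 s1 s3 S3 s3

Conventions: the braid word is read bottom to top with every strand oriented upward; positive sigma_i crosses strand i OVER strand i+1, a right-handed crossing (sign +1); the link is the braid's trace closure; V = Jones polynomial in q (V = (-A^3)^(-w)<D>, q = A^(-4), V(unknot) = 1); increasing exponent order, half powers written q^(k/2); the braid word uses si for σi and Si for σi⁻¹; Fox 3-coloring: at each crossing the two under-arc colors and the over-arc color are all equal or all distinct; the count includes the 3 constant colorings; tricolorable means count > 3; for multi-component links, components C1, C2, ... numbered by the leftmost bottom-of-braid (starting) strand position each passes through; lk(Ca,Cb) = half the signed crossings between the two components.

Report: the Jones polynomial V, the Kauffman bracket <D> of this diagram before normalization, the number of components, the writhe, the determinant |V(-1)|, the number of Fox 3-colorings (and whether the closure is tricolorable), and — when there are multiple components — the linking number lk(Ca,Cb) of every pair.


V(q) = q + q^3 - q^4
bracket: A^-7 - A^-3 - A^5, w = +3
1 component, writhe +3, over 7 crossings
det 3, colorings 9 of 3^7 — tricolorable
observation: free reduction leaves σ3 σ2⁻¹ σ3 σ1 σ3 of the original 7 letters


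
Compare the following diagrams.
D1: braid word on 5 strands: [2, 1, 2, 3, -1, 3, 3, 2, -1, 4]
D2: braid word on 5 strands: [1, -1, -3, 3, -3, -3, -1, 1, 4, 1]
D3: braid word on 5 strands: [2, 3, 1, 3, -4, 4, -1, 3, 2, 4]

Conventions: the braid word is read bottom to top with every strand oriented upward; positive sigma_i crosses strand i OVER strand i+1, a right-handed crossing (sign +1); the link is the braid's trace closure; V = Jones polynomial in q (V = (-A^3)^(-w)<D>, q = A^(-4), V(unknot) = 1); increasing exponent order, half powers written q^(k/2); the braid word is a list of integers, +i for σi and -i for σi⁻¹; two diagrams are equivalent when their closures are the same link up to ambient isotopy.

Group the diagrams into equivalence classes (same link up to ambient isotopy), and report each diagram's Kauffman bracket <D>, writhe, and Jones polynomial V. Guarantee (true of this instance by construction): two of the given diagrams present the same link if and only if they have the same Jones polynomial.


classes: {D1, D3} | {D2}
V(D1) = q + q^2 + 2q^3 + q^4 - q^7  [10 crossings, <D> = -A^-10 + A^2 + 2A^6 + A^10 + A^14, w = +6]
D2 (bracket 1 + A^4 + A^8 + A^12; 10 crossings at w = 0): V = q^-3 + q^-2 + q^-1 + 1
V(D3) = q + q^2 + 2q^3 + q^4 - q^7  [10 crossings, <D> = -A^-10 + A^2 + 2A^6 + A^10 + A^14, w = +6]
note: comparing 3 Jones polynomials yields 2 groups


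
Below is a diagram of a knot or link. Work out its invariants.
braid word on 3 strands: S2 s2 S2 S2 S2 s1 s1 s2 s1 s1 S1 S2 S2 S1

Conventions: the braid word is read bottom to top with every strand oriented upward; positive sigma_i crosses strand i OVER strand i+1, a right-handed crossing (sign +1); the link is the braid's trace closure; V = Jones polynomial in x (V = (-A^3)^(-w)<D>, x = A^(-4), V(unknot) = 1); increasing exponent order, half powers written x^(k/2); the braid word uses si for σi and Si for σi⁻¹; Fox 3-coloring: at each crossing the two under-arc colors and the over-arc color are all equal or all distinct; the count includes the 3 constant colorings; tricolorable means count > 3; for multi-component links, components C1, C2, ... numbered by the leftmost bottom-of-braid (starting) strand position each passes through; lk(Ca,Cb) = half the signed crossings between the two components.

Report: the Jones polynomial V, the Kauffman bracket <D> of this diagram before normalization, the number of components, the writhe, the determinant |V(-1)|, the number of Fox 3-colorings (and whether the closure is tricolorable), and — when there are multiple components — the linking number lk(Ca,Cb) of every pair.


Jones polynomial: V(x) = x^-3 + x^-2 + x^-1 + 1
<D> = A^-6 + A^-2 + A^2 + A^6; writhe -2
components 3, writhe -2 (14 crossings)
linking number lk(C1,C2) = 0
lk(C1,C3): 0
lk(C2,C3) = -1
3-colorings: 9 of 3^14, det 0 — tricolorable
note: inverse pairs cancel, leaving σ2⁻¹ σ2⁻¹ σ2⁻¹ σ1 σ1 σ2 σ1 σ2⁻¹ σ2⁻¹ σ1⁻¹


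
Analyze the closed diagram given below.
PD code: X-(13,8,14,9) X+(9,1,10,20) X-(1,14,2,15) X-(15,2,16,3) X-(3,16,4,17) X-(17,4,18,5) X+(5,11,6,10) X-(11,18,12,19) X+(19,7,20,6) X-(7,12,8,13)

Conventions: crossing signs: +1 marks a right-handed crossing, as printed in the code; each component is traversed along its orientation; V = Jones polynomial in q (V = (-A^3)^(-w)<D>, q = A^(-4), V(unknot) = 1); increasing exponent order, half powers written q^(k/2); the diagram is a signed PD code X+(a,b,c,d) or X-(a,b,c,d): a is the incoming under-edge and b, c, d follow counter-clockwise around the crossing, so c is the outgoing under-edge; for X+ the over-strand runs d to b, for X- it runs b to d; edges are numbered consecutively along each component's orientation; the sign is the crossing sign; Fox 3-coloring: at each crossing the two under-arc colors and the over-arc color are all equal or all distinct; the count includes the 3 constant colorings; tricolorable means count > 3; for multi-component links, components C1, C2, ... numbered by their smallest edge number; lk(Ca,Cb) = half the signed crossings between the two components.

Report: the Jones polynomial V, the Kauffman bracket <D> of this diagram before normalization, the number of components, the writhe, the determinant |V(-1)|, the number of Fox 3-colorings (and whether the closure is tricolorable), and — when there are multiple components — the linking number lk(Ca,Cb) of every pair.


Jones polynomial: V(q) = -q^-9 + 3q^-8 - 5q^-7 + 7q^-6 - 9q^-5 + 9q^-4 - 8q^-3 + 7q^-2 - 4q^-1 + 3 - q
<D> = -A^-16 + 3A^-12 - 4A^-8 + 7A^-4 - 8 + 9A^4 - 9A^8 + 7A^12 - 5A^16 + 3A^20 - A^24; writhe -4
components 1, writhe -4 (10 crossings)
3-colorings: 9 of 3^10, det 57 — tricolorable
note: the span of V is 10, forcing >= 10 crossings in any diagram


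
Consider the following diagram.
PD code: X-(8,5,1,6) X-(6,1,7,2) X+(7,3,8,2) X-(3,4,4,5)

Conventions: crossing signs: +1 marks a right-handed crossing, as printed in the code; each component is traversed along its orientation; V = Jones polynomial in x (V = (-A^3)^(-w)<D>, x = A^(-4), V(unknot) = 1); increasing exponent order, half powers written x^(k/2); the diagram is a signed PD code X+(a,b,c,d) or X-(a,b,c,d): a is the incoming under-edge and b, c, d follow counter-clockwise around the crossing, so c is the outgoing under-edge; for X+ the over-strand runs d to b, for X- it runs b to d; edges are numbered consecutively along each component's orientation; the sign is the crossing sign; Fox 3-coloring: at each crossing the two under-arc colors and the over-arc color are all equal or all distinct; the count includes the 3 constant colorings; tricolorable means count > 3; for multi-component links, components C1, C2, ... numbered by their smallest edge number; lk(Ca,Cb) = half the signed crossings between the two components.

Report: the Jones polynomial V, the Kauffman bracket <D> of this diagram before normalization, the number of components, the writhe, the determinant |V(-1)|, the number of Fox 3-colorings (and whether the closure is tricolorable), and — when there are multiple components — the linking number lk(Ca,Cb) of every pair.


V(x) = 1
bracket: A^-6, w = -2
1 component, writhe -2, over 4 crossings
det 1, colorings 3 of 3^4 — not tricolorable
observation: det 1 = |V(-1)|; not divisible by 3, so not tricolorable


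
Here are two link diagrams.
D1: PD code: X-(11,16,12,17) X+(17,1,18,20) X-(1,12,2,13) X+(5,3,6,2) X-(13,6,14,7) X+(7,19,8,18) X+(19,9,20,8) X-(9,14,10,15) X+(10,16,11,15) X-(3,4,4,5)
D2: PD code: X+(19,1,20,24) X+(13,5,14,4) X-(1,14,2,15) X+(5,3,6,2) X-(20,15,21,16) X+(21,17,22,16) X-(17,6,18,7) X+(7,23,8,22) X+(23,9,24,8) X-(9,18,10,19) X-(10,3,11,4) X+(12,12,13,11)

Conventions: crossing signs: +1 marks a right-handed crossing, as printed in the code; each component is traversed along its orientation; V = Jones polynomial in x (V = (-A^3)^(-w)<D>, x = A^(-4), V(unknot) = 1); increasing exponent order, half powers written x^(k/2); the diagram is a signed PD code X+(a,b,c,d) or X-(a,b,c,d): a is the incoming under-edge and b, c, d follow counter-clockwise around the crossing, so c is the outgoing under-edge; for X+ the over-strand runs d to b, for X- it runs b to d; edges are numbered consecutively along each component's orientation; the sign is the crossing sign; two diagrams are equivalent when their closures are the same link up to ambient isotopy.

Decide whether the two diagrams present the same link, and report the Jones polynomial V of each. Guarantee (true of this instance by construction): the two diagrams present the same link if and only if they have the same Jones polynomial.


equivalent: yes
V(D1) = -x^-3 + 2x^-2 - 2x^-1 + 3 - 2x + 2x^2 - x^3  (w 0, c 10, <D> = -A^-12 + 2A^-8 - 2A^-4 + 3 - 2A^4 + 2A^8 - A^12)
V(D2) = -x^-3 + 2x^-2 - 2x^-1 + 3 - 2x + 2x^2 - x^3  (w +2, c 12, <D> = -A^-6 + 2A^-2 - 2A^2 + 3A^6 - 2A^10 + 2A^14 - A^18)
why: all 2 diagrams share one V(x), hence one class


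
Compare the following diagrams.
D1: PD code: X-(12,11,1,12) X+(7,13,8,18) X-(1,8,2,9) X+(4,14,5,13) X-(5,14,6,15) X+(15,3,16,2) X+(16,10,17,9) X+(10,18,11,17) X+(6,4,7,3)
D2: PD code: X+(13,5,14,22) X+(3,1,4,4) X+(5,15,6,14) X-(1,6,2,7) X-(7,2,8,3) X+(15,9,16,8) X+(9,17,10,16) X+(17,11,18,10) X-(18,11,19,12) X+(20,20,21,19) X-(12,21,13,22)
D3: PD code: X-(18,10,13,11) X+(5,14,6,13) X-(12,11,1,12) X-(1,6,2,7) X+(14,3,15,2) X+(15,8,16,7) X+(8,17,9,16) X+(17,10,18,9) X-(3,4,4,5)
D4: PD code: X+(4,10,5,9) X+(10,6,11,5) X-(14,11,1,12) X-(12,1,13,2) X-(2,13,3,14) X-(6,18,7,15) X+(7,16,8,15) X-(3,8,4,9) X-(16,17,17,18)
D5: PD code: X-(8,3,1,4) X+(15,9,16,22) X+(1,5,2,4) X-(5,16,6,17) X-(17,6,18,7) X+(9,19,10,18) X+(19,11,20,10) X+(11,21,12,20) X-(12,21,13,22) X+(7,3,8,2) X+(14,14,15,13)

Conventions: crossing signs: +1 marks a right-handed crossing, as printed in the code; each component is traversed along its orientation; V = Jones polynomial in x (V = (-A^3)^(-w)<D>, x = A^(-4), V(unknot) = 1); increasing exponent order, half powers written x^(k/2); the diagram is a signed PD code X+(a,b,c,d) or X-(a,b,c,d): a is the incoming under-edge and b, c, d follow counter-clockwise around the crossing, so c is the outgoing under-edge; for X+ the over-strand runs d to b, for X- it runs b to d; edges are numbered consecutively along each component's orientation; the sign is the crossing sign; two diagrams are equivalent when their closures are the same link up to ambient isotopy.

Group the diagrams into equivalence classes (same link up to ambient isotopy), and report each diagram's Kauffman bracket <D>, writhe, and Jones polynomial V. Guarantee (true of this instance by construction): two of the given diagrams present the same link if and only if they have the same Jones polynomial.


equivalence classes: {D1, D3} | {D2, D5} | {D4}
D1 (bracket A^-9 + A^-1 - A^3 + A^7; 9 crossings at w = +3): V = -x^(1/2) + x^(3/2) - x^(5/2) - x^(9/2)
D2 (bracket -A^-5 + A^-1 - A^3 + 2A^7 + A^15; 11 crossings at w = +3): V = -x^(-3/2) - 2x^(1/2) + x^(3/2) - x^(5/2) + x^(7/2)
V(D3) = -x^(1/2) + x^(3/2) - x^(5/2) - x^(9/2)  [9 crossings, <D> = A^-15 + A^-7 - A^-3 + A, w = +1]
V(D4) = x^(-9/2) - x^(-5/2) - x^(-3/2) - x^(-1/2)  [9 crossings, <D> = A^-7 + A^-3 + A - A^9, w = -3]
D5 (bracket -A^-5 + A^-1 - A^3 + 2A^7 + A^15; 11 crossings at w = +3): V = -x^(-3/2) - 2x^(1/2) + x^(3/2) - x^(5/2) + x^(7/2)
key observation: 3 classes among 5 diagrams; unequal V(x) rules out equality


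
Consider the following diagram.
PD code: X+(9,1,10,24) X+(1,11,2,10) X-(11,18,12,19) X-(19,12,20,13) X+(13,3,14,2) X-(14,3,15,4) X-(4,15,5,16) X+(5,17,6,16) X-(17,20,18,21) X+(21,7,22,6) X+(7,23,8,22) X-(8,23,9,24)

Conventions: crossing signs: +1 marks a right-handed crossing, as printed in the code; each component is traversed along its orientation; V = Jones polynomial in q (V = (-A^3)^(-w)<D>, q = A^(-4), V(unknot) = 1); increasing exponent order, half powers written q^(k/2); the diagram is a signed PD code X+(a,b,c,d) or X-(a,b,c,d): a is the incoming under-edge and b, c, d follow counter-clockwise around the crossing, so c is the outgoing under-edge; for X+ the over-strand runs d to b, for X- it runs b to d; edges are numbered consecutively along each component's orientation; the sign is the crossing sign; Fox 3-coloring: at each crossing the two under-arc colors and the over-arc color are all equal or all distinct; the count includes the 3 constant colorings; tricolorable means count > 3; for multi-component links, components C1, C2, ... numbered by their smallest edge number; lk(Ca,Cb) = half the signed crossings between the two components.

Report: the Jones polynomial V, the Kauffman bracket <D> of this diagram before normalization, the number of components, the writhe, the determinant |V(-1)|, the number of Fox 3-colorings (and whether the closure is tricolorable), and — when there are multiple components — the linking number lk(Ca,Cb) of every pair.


Jones polynomial: V(q) = -q^-3 + q^-2 - q^-1 + 3 - q + q^2 - q^3
<D> = -A^-12 + A^-8 - A^-4 + 3 - A^4 + A^8 - A^12; writhe 0
components 1, writhe 0 (12 crossings)
3-colorings: 27 of 3^12, det 9 — tricolorable
note: V spans 6 powers of q: at least 6 crossings in any diagram


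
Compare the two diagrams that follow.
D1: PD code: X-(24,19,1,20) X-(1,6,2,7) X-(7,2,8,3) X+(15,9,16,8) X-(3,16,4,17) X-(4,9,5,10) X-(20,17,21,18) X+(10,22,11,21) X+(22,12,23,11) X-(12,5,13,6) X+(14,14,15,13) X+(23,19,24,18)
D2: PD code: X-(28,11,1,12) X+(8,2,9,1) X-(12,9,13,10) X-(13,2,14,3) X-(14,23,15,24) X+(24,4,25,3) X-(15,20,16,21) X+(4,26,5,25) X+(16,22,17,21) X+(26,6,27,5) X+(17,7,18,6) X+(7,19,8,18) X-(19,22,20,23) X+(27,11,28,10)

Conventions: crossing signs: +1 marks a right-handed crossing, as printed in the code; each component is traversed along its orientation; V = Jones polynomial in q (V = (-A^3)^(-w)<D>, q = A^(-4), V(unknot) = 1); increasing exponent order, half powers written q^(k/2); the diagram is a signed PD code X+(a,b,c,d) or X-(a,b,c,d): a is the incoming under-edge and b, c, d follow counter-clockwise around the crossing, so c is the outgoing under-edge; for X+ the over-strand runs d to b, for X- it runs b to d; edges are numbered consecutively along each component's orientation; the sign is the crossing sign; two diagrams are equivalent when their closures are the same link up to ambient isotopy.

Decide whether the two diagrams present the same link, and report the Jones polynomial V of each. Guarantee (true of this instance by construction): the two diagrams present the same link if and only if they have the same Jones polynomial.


equivalent: no
V(D1) = -q^-5 + q^-4 - q^-3 + 2q^-2 - q^-1 + 2 - q  (w -2, c 12, <D> = -A^-10 + 2A^-6 - A^-2 + 2A^2 - A^6 + A^10 - A^14)
V(D2) = q + q^3 - q^4  [14 crossings, <D> = -A^-10 + A^-6 + A^2, w = +2]
key observation: V(q) takes 2 values over 2 diagrams, fixing the grouping


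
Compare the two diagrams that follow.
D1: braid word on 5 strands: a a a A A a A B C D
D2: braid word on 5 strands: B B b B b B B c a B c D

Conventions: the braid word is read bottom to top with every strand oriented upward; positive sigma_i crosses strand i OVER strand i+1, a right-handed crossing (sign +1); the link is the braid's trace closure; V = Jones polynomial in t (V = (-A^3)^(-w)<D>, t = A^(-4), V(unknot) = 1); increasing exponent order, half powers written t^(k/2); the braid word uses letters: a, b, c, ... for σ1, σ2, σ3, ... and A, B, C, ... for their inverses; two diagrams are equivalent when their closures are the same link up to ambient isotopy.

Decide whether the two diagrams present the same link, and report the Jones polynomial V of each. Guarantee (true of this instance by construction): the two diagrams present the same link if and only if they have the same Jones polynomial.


equivalent: no
D1 (bracket A^-6; 10 crossings at w = -2): V = 1
V(D2) = t^-5 - 2t^-4 + 2t^-3 - 2t^-2 + 2t^-1 - 1 + t  [12 crossings, <D> = A^-10 - A^-6 + 2A^-2 - 2A^2 + 2A^6 - 2A^10 + A^14, w = -2]
observation: 2 classes among 2 diagrams; unequal V(t) rules out equality


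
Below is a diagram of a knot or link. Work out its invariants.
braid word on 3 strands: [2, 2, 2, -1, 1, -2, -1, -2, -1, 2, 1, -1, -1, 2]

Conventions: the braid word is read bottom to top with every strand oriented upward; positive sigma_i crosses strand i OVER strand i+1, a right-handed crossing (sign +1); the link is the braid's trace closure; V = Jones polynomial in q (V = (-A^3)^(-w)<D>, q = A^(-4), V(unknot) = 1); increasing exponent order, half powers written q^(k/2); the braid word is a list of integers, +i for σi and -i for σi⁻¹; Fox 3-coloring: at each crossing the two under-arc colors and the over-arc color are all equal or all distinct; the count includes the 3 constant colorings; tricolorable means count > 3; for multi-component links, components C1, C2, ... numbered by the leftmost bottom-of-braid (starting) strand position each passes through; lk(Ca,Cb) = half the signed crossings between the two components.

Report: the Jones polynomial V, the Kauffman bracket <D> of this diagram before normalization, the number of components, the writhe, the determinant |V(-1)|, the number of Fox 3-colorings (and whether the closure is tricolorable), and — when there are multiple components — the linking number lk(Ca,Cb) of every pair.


V(q) = q^-2 + 2 + q^2
bracket: A^-8 + 2 + A^8, w = 0
3 components, writhe 0, over 14 crossings
lk(C1,C2) = 0
linking number lk(C1,C3) = -1
lk(C2,C3): +1
det 4, colorings 3 of 3^14 — not tricolorable
observation: the word shrinks to σ2 σ2 σ1⁻¹ σ2⁻¹ σ1⁻¹ σ2 σ1⁻¹ σ2 after cancelling


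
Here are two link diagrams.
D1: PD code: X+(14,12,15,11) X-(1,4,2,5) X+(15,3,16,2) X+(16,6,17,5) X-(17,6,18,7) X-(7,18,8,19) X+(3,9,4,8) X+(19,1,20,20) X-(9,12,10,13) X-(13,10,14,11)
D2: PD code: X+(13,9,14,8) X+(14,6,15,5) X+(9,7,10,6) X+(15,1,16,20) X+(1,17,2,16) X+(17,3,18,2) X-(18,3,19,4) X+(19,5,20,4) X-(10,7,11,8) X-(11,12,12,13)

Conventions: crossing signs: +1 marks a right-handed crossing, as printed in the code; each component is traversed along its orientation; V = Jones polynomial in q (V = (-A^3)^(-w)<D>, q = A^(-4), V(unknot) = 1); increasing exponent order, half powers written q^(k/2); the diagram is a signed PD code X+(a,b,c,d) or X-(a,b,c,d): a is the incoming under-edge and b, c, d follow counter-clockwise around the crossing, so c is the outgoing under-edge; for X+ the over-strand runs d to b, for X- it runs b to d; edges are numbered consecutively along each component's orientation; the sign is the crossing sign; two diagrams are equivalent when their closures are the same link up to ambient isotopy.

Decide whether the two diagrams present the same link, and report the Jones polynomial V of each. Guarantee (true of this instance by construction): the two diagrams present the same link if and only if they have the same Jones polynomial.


equivalent: no
D1 (bracket A^-8 - A^-4 + 1 - A^4 + A^8; 10 crossings at w = 0): V = q^-2 - q^-1 + 1 - q + q^2
V(D2) = q + q^3 - q^4  [10 crossings, <D> = -A^-4 + 1 + A^8, w = +4]
observation: 2 values of V(q) split the 2 diagrams


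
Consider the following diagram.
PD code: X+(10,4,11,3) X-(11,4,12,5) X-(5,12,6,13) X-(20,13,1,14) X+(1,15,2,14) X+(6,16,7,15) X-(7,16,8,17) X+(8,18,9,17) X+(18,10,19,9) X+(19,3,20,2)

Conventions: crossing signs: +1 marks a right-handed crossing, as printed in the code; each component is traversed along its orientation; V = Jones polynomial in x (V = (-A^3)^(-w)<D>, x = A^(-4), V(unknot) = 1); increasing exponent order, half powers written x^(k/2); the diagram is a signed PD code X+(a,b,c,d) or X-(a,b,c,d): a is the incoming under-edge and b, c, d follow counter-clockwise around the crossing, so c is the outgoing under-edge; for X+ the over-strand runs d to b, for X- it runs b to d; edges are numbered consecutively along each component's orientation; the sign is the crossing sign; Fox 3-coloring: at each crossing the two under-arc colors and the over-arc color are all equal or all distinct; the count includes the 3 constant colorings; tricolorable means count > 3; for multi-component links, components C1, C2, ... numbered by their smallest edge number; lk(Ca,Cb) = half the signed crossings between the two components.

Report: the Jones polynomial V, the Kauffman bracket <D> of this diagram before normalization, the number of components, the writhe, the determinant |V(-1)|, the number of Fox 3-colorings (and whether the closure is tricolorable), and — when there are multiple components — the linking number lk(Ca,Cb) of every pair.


V(x) = 1
bracket: A^6, w = +2
1 component, writhe +2, over 10 crossings
det 1, colorings 3 of 3^10 — not tricolorable
observation: det 1 = |V(-1)|; not divisible by 3, so not tricolorable


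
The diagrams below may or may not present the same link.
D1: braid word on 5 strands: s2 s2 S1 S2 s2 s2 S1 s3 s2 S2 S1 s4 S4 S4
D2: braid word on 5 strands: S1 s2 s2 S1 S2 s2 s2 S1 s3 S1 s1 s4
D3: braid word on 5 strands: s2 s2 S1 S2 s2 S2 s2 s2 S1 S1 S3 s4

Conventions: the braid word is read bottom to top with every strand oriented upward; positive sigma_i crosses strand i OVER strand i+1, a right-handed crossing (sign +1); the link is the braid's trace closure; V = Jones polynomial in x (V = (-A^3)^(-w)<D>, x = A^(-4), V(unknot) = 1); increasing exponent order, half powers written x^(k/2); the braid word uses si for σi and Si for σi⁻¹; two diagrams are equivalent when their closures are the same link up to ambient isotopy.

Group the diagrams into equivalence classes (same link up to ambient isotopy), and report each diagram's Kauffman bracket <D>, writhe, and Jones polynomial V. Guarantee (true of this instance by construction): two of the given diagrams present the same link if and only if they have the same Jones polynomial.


grouping into links: {D1, D2, D3}
V(D1) = -x^-3 + 2x^-2 - 2x^-1 + 3 - 2x + 2x^2 - x^3  (w 0, c 14, <D> = -A^-12 + 2A^-8 - 2A^-4 + 3 - 2A^4 + 2A^8 - A^12)
D2 (bracket -A^-6 + 2A^-2 - 2A^2 + 3A^6 - 2A^10 + 2A^14 - A^18; 12 crossings at w = +2): V = -x^-3 + 2x^-2 - 2x^-1 + 3 - 2x + 2x^2 - x^3
V(D3) = -x^-3 + 2x^-2 - 2x^-1 + 3 - 2x + 2x^2 - x^3  [12 crossings, <D> = -A^-12 + 2A^-8 - 2A^-4 + 3 - 2A^4 + 2A^8 - A^12, w = 0]
why: all 3 diagrams share one V(x), hence one class


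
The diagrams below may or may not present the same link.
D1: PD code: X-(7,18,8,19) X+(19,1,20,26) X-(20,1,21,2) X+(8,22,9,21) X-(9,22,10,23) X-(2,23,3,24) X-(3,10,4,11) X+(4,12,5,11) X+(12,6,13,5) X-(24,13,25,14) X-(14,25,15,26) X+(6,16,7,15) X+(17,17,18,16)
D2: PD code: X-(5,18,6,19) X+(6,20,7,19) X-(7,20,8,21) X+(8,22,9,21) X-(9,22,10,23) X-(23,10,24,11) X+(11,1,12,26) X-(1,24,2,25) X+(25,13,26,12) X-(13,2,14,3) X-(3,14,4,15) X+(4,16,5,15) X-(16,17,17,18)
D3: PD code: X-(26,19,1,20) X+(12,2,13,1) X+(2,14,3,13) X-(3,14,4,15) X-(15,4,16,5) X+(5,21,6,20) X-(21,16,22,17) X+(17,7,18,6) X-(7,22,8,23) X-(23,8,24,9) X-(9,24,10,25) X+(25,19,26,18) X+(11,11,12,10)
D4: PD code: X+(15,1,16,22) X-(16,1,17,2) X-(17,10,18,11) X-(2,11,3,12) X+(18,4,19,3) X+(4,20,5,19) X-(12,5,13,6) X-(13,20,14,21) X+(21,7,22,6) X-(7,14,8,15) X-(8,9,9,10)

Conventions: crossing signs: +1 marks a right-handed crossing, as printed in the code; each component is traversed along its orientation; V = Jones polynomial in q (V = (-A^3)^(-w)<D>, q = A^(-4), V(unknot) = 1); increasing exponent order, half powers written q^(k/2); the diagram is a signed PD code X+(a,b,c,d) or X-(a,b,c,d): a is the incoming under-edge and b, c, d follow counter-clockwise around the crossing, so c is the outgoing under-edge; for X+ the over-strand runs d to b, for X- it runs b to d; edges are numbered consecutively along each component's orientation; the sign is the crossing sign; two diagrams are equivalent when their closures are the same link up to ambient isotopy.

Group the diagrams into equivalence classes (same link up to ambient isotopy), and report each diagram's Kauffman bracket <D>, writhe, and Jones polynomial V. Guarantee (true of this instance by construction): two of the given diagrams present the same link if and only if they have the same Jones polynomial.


equivalence classes: {D1} | {D2, D3} | {D4}
D1 (bracket -A - A^9 + A^13; 13 crossings at w = -1): V = -q^-4 + q^-3 + q^-1
V(D2) = q^-5 - 2q^-4 + 2q^-3 - 2q^-2 + 2q^-1 - 1 + q  (w -3, c 13, <D> = -A^-13 + A^-9 - 2A^-5 + 2A^-1 - 2A^3 + 2A^7 - A^11)
V(D3) = q^-5 - 2q^-4 + 2q^-3 - 2q^-2 + 2q^-1 - 1 + q  [13 crossings, <D> = -A^-7 + A^-3 - 2A + 2A^5 - 2A^9 + 2A^13 - A^17, w = -1]
V(D4) = -q^-5 + q^-4 - q^-3 + 2q^-2 - q^-1 + 2 - q  [11 crossings, <D> = A^-13 - 2A^-9 + A^-5 - 2A^-1 + A^3 - A^7 + A^11, w = -3]
key observation: comparing 4 Jones polynomials yields 3 groups


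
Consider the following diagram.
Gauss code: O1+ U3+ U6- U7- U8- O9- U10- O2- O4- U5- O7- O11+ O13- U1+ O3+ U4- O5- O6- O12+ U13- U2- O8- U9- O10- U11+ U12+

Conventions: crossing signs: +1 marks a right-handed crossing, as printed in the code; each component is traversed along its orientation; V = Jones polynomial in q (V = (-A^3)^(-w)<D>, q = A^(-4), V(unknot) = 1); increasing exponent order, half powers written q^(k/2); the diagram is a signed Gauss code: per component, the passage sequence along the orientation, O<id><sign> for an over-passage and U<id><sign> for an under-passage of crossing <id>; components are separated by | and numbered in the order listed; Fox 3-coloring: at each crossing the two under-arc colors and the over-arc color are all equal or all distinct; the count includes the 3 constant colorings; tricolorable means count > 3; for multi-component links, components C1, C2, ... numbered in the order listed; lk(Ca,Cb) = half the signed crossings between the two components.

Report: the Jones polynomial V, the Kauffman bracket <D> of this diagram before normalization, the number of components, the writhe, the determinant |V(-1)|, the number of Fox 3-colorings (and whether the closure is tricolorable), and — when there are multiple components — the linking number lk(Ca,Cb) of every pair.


Jones polynomial: V(q) = q^-8 - 2q^-7 + 3q^-6 - 4q^-5 + 3q^-4 - 3q^-3 + 3q^-2 - q^-1 + 1
<D> = -A^-15 + A^-11 - 3A^-7 + 3A^-3 - 3A + 4A^5 - 3A^9 + 2A^13 - A^17; writhe -5
components 1, writhe -5 (13 crossings)
3-colorings: 9 of 3^13, det 21 — tricolorable
note: w = -5 shifts under R1 moves; the (-A^3)^(5) factor cancels that in V


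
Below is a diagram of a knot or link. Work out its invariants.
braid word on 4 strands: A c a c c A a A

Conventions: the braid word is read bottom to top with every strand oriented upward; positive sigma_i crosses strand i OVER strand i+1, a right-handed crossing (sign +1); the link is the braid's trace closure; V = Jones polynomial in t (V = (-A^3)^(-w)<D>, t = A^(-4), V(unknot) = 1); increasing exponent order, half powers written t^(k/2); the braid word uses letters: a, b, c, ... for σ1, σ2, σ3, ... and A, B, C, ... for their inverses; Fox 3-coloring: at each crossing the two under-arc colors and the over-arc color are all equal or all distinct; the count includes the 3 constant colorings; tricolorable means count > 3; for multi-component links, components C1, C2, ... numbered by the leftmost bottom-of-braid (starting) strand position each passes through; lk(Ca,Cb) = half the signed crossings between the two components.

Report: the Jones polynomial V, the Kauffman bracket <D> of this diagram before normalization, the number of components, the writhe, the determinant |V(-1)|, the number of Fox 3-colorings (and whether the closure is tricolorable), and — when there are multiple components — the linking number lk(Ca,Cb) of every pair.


Jones polynomial: V(t) = -t^(1/2) - t^(3/2) - t^(5/2) + t^(9/2)
<D> = A^-12 - A^-4 - 1 - A^4; writhe +2
components 2, writhe +2 (8 crossings)
linking number lk(C1,C2) = 0
3-colorings: 27 of 3^8, det 0 — tricolorable
note: |V(-1)| = 0: so tricolorable, since 3 divides 0


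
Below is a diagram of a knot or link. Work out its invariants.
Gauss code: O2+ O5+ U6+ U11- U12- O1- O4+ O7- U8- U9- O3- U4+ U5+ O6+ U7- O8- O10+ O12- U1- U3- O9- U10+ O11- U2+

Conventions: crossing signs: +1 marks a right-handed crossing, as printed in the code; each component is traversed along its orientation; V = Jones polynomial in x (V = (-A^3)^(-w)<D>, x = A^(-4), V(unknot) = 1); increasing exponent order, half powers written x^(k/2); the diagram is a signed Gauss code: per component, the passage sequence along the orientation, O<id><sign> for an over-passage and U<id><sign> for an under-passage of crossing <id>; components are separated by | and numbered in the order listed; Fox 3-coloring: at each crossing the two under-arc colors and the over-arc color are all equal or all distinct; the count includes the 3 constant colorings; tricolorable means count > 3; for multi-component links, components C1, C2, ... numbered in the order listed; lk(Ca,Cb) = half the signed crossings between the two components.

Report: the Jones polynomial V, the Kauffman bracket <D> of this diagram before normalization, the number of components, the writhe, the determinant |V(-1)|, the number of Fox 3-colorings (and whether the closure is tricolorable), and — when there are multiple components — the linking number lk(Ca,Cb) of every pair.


V = x^-6 - x^-5 + x^-4 - 2x^-3 + x^-2 - x^-1 + 2
<D> = 2A^-6 - A^-2 + A^2 - 2A^6 + A^10 - A^14 + A^18 (w = -2)
1 component over 12 crossings, w = -2
27 Fox colorings among 3^12, |V(-1)| = 9: tricolorable
why: |V(-1)| = 9: so tricolorable, since 3 divides 9
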